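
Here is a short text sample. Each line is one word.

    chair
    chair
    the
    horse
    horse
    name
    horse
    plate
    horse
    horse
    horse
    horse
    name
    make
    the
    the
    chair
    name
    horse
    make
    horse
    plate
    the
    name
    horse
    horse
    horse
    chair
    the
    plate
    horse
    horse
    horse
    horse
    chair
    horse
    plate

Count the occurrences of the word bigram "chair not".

0

Scanning the 36 overlapping bigram windows for "chair not":
  (none found)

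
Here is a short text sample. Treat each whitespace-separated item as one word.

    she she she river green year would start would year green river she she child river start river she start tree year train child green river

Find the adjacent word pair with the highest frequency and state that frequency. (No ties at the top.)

Bigram frequencies (highest first):
  she she: 3
  green river: 2
  river she: 2
  she river: 1
  river green: 1
  green year: 1
  … (15 more, each ≤ 1)

"she she", 3 times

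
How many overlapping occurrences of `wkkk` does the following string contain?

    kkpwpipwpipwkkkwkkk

Sliding a length-4 window over the 19 characters (16 positions):
  position 12–15: wkkk
  position 16–19: wkkk

2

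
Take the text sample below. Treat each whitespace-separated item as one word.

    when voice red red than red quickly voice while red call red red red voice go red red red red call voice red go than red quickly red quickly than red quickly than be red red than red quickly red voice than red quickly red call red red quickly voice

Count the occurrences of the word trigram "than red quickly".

5

Scanning the 48 overlapping trigram windows for "than red quickly":
  position 5–7: than red quickly
  position 25–27: than red quickly
  position 30–32: than red quickly
  position 37–39: than red quickly
  position 42–44: than red quickly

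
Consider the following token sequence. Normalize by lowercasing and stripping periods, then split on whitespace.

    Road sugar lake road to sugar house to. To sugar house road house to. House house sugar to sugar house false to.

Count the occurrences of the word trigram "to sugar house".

3

Scanning the 20 overlapping trigram windows for "to sugar house":
  position 5–7: to sugar house
  position 9–11: to sugar house
  position 18–20: to sugar house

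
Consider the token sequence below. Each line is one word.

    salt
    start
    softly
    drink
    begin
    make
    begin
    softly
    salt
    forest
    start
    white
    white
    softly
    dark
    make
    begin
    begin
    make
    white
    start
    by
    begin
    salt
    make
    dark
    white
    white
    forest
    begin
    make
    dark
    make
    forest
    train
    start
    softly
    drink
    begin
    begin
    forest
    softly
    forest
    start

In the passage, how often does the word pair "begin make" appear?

Scanning the 43 overlapping bigram windows for "begin make":
  position 5–6: begin make
  position 18–19: begin make
  position 30–31: begin make

3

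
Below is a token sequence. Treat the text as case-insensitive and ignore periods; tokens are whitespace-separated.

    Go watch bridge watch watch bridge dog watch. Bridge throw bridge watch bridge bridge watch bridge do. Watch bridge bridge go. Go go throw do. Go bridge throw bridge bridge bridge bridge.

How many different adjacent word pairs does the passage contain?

32 tokens → 31 bigram windows in total.
Repeated bigrams (each contributes count−1 duplicates):
  watch bridge: 6
  bridge bridge: 5
  bridge watch: 3
  bridge throw: 2
  go go: 2
  throw bridge: 2
14 duplicate windows → 31 − 14 = 17 distinct.

17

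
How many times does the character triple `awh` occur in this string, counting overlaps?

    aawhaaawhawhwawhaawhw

5

Sliding a length-3 window over the 21 characters (19 positions):
  position 2–4: awh
  position 7–9: awh
  position 10–12: awh
  position 14–16: awh
  position 18–20: awh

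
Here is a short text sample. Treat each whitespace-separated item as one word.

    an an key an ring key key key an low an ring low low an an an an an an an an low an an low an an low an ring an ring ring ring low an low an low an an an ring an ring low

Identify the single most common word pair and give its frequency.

"an an", 12 times

Bigram frequencies (highest first):
  an an: 12
  low an: 8
  an ring: 6
  an low: 6
  ring low: 3
  key an: 2
  … (6 more, each ≤ 2)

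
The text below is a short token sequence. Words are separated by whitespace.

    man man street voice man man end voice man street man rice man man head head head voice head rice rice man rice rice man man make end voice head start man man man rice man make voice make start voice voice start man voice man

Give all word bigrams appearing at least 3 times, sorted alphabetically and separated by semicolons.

man man; man rice; rice man; voice man

Bigram counts meeting the condition (at least 3 times):
  man man: 6
  man rice: 3
  rice man: 4
  voice man: 3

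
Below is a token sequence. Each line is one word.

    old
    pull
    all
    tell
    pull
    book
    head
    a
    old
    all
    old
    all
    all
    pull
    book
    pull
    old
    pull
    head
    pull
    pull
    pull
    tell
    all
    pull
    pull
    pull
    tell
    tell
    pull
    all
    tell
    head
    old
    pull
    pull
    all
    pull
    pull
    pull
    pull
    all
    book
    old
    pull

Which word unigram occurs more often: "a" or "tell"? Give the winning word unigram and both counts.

"a": 1 occurrence
"tell": 5 occurrences

"tell" (5 vs 1)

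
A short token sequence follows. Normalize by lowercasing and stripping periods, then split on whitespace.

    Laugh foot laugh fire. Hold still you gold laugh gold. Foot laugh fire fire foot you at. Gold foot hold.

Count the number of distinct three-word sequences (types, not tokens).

20 tokens → 18 trigram windows in total.
Repeated trigrams (each contributes count−1 duplicates):
  foot laugh fire: 2
1 duplicate windows → 18 − 1 = 17 distinct.

17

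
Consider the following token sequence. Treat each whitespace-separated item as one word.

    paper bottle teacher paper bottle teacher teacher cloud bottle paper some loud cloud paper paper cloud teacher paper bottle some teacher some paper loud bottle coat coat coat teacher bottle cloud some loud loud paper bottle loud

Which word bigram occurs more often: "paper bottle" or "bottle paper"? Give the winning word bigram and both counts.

"paper bottle" (4 vs 1)

"paper bottle": 4 occurrences
"bottle paper": 1 occurrence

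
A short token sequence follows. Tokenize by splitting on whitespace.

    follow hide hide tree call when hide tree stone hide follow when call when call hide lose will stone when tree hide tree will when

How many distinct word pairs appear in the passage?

20

25 tokens → 24 bigram windows in total.
Repeated bigrams (each contributes count−1 duplicates):
  hide tree: 3
  call when: 2
  when call: 2
4 duplicate windows → 24 − 4 = 20 distinct.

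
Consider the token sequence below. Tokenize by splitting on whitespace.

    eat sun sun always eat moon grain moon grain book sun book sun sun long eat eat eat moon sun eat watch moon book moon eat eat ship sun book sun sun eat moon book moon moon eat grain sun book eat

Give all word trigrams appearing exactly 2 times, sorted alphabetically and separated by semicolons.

book sun sun; moon book moon; sun book sun

Trigram counts meeting the condition (exactly 2 times):
  book sun sun: 2
  moon book moon: 2
  sun book sun: 2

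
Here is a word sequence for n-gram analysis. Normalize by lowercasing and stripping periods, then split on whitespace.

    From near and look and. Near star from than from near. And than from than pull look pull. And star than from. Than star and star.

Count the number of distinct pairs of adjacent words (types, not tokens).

26 tokens → 25 bigram windows in total.
Repeated bigrams (each contributes count−1 duplicates):
  from than: 3
  than from: 3
  and star: 2
  from near: 2
  near and: 2
7 duplicate windows → 25 − 7 = 18 distinct.

18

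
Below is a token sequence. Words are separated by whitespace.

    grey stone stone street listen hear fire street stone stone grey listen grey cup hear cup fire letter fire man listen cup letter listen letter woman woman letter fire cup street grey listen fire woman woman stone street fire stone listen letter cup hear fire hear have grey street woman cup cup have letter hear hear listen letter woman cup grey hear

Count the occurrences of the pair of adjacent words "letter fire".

2

Scanning the 61 overlapping bigram windows for "letter fire":
  position 18–19: letter fire
  position 28–29: letter fire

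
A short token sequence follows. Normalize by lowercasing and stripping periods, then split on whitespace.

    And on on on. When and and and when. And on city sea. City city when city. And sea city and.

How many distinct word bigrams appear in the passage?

14

21 tokens → 20 bigram windows in total.
Repeated bigrams (each contributes count−1 duplicates):
  and and: 2
  and on: 2
  city and: 2
  on on: 2
  sea city: 2
  when and: 2
6 duplicate windows → 20 − 6 = 14 distinct.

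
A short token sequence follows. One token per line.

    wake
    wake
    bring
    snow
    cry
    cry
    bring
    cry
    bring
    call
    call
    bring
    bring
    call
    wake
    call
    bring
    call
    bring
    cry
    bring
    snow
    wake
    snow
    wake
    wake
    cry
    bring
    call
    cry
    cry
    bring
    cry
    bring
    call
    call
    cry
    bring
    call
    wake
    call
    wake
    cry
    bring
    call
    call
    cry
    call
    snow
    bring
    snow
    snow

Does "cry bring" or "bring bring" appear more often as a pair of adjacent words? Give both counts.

"cry bring": 8 occurrences
"bring bring": 1 occurrence

"cry bring" (8 vs 1)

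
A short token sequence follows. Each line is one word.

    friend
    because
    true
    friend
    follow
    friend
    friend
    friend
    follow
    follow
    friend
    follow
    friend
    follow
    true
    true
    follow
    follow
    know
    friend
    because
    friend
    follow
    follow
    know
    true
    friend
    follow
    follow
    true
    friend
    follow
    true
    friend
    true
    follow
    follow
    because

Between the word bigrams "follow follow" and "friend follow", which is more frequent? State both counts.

"follow follow": 5 occurrences
"friend follow": 7 occurrences

"friend follow" (7 vs 5)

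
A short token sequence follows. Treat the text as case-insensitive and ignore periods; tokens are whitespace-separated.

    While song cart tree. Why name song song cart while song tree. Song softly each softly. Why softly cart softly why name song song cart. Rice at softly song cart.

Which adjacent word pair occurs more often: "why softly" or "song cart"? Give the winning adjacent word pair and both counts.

"song cart" (4 vs 1)

"why softly": 1 occurrence
"song cart": 4 occurrences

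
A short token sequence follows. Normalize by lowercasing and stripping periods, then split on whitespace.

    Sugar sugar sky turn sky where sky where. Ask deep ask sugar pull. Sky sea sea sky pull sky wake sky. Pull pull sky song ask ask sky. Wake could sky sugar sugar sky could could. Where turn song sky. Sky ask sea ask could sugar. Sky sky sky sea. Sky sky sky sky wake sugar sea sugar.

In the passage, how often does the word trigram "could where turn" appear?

1

Scanning the 56 overlapping trigram windows for "could where turn":
  position 36–38: could where turn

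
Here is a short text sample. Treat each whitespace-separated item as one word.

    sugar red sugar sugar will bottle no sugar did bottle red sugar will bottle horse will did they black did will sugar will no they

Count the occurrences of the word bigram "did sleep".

0

Scanning the 24 overlapping bigram windows for "did sleep":
  (none found)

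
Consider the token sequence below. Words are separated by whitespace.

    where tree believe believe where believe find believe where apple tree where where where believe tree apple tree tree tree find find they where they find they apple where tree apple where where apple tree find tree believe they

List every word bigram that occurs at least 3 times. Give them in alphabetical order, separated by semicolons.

Bigram counts meeting the condition (at least 3 times):
  apple tree: 3
  where where: 3

apple tree; where where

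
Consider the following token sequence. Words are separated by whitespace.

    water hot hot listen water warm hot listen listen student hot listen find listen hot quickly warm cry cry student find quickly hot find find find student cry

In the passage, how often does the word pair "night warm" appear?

Scanning the 27 overlapping bigram windows for "night warm":
  (none found)

0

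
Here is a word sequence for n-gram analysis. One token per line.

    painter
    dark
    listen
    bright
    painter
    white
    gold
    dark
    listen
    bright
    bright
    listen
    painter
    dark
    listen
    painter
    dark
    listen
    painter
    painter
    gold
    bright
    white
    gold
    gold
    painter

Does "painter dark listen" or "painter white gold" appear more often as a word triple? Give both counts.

"painter dark listen" (3 vs 1)

"painter dark listen": 3 occurrences
"painter white gold": 1 occurrence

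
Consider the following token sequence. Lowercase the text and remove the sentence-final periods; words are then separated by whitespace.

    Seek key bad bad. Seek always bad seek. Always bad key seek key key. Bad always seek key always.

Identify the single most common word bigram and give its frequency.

"seek key", 3 times

Bigram frequencies (highest first):
  seek key: 3
  key bad: 2
  bad seek: 2
  seek always: 2
  always bad: 2
  bad bad: 1
  … (6 more, each ≤ 1)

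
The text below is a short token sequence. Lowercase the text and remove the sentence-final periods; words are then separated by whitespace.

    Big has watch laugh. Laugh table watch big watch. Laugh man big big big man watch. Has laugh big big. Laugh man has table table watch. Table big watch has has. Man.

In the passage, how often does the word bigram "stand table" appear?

Scanning the 31 overlapping bigram windows for "stand table":
  (none found)

0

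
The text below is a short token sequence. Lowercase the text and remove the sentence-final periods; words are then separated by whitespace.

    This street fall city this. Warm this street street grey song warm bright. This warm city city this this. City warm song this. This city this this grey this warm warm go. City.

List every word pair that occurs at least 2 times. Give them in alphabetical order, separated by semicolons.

city this; this city; this street; this this; this warm

Bigram counts meeting the condition (at least 2 times):
  city this: 3
  this city: 2
  this street: 2
  this this: 3
  this warm: 3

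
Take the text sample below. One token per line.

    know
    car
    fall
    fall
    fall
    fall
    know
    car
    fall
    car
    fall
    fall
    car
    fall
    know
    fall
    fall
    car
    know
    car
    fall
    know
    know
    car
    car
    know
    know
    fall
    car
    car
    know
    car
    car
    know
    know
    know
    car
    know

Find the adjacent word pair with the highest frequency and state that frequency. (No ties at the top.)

Bigram frequencies (highest first):
  know car: 6
  car fall: 5
  fall fall: 5
  car know: 5
  fall car: 4
  know know: 4
  … (3 more, each ≤ 3)

"know car", 6 times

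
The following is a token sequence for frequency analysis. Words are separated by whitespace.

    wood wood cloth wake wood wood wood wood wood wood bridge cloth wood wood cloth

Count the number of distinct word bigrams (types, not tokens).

15 tokens → 14 bigram windows in total.
Repeated bigrams (each contributes count−1 duplicates):
  wood wood: 7
  wood cloth: 2
7 duplicate windows → 14 − 7 = 7 distinct.

7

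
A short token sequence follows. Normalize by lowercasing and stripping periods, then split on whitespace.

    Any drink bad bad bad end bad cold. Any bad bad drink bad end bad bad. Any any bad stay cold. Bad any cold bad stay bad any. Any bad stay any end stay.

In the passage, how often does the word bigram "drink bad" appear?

2

Scanning the 33 overlapping bigram windows for "drink bad":
  position 2–3: drink bad
  position 12–13: drink bad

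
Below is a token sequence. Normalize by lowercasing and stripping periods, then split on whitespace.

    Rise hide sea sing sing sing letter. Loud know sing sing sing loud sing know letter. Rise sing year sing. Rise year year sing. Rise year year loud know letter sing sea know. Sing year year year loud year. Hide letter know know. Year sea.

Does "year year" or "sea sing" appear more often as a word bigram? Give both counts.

"year year" (4 vs 1)

"year year": 4 occurrences
"sea sing": 1 occurrence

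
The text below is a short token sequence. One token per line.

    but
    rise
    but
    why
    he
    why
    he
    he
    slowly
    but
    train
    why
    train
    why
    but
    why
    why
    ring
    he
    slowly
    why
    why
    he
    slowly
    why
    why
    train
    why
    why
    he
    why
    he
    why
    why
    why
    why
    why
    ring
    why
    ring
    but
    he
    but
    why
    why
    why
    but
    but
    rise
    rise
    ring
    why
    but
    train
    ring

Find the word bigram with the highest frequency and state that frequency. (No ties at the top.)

Bigram frequencies (highest first):
  why why: 10
  why he: 5
  but why: 3
  he why: 3
  he slowly: 3
  train why: 3
  … (18 more, each ≤ 3)

"why why", 10 times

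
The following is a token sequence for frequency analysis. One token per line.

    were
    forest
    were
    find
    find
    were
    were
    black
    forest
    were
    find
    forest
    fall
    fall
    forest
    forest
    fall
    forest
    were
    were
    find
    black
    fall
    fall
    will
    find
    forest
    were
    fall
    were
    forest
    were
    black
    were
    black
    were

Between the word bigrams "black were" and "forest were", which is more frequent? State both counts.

"black were": 2 occurrences
"forest were": 5 occurrences

"forest were" (5 vs 2)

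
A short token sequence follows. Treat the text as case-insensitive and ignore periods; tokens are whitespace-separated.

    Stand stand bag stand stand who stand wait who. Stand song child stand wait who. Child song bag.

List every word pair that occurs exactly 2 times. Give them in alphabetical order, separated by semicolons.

stand stand; stand wait; wait who; who stand

Bigram counts meeting the condition (exactly 2 times):
  stand stand: 2
  stand wait: 2
  wait who: 2
  who stand: 2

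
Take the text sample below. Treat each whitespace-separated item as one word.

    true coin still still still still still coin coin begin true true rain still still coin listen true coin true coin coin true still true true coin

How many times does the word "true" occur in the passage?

Scanning the 27 tokens for "true":
  position 1: true
  position 11: true
  position 12: true
  position 18: true
  position 20: true
  position 23: true
  position 25: true
  position 26: true

8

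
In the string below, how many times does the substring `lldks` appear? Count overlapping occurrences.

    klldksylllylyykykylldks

Sliding a length-5 window over the 23 characters (19 positions):
  position 2–6: lldks
  position 19–23: lldks

2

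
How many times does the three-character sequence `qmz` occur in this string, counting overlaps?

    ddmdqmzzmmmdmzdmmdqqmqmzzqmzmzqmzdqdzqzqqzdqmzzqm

Sliding a length-3 window over the 49 characters (47 positions):
  position 5–7: qmz
  position 22–24: qmz
  position 26–28: qmz
  position 31–33: qmz
  position 44–46: qmz

5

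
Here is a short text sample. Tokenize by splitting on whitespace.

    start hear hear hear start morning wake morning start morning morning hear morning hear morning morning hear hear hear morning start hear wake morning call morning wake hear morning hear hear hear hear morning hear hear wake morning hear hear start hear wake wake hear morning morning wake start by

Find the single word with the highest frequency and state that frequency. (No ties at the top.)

"hear", 20 times

Unigram frequencies (highest first):
  hear: 20
  morning: 15
  wake: 7
  start: 6
  call: 1
  by: 1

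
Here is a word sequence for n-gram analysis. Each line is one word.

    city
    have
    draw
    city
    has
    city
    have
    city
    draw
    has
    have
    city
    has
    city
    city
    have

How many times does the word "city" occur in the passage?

Scanning the 16 tokens for "city":
  position 1: city
  position 4: city
  position 6: city
  position 8: city
  position 12: city
  position 14: city
  position 15: city

7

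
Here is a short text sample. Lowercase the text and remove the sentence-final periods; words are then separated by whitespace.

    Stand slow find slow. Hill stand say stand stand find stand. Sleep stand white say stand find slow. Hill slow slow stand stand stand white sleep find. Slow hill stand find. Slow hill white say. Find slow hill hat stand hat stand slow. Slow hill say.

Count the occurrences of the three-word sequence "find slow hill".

Scanning the 44 overlapping trigram windows for "find slow hill":
  position 3–5: find slow hill
  position 17–19: find slow hill
  position 27–29: find slow hill
  position 31–33: find slow hill
  position 36–38: find slow hill

5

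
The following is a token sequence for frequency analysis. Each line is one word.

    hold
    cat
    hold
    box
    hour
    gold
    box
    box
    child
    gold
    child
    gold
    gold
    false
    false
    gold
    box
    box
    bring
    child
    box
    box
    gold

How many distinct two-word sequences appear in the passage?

23 tokens → 22 bigram windows in total.
Repeated bigrams (each contributes count−1 duplicates):
  box box: 3
  child gold: 2
  gold box: 2
4 duplicate windows → 22 − 4 = 18 distinct.

18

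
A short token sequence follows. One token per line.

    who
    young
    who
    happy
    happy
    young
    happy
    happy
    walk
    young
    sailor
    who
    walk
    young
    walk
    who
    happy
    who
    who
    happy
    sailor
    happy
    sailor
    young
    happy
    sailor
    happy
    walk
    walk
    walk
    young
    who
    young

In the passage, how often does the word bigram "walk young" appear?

3

Scanning the 32 overlapping bigram windows for "walk young":
  position 9–10: walk young
  position 13–14: walk young
  position 30–31: walk young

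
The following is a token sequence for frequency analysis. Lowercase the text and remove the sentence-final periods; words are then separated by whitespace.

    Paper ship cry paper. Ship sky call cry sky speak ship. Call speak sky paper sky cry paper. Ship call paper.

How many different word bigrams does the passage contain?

16

21 tokens → 20 bigram windows in total.
Repeated bigrams (each contributes count−1 duplicates):
  paper ship: 3
  cry paper: 2
  ship call: 2
4 duplicate windows → 20 − 4 = 16 distinct.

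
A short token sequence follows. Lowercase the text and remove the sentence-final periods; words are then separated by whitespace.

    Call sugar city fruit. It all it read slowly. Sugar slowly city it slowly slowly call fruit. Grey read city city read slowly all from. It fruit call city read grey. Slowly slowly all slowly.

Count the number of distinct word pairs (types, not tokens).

30

35 tokens → 34 bigram windows in total.
Repeated bigrams (each contributes count−1 duplicates):
  city read: 2
  read slowly: 2
  slowly all: 2
  slowly slowly: 2
4 duplicate windows → 34 − 4 = 30 distinct.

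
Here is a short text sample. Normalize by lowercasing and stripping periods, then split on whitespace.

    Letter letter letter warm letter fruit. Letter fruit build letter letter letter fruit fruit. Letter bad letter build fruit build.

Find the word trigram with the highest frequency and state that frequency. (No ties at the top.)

"letter letter letter", 2 times

Trigram frequencies (highest first):
  letter letter letter: 2
  letter letter warm: 1
  letter warm letter: 1
  warm letter fruit: 1
  letter fruit letter: 1
  fruit letter fruit: 1
  … (11 more, each ≤ 1)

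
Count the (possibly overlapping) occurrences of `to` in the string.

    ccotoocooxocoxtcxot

Sliding a length-2 window over the 19 characters (18 positions):
  position 4–5: to

1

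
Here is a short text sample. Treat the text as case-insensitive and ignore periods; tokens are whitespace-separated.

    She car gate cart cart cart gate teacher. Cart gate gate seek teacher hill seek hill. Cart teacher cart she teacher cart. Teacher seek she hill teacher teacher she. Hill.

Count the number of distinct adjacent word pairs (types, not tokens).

30 tokens → 29 bigram windows in total.
Repeated bigrams (each contributes count−1 duplicates):
  teacher cart: 3
  cart cart: 2
  cart gate: 2
  cart teacher: 2
  she hill: 2
6 duplicate windows → 29 − 6 = 23 distinct.

23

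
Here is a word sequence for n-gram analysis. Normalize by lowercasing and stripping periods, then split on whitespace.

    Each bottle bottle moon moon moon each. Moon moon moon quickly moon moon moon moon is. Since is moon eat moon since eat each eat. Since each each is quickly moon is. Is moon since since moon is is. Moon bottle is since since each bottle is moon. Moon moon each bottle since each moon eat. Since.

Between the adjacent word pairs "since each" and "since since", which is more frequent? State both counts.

"since each" (3 vs 2)

"since each": 3 occurrences
"since since": 2 occurrences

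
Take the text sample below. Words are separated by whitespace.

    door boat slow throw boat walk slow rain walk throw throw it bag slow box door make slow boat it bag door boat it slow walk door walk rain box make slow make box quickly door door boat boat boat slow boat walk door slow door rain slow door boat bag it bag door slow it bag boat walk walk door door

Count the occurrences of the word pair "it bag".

Scanning the 61 overlapping bigram windows for "it bag":
  position 12–13: it bag
  position 20–21: it bag
  position 52–53: it bag
  position 56–57: it bag

4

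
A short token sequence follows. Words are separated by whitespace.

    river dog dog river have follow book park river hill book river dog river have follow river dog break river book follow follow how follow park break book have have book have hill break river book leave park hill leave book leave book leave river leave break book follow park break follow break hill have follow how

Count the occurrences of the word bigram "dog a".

Scanning the 56 overlapping bigram windows for "dog a":
  (none found)

0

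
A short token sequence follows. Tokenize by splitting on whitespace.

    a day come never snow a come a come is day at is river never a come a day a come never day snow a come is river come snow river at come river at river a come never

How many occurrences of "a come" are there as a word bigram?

6

Scanning the 38 overlapping bigram windows for "a come":
  position 6–7: a come
  position 8–9: a come
  position 16–17: a come
  position 20–21: a come
  position 25–26: a come
  position 37–38: a come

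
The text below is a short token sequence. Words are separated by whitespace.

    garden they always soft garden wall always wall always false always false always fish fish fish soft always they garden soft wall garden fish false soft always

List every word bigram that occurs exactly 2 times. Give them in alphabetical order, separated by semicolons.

always false; false always; fish fish; soft always; wall always

Bigram counts meeting the condition (exactly 2 times):
  always false: 2
  false always: 2
  fish fish: 2
  soft always: 2
  wall always: 2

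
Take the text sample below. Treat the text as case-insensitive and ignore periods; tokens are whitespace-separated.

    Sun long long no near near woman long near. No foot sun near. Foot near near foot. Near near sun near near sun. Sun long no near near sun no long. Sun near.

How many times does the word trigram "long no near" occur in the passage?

Scanning the 31 overlapping trigram windows for "long no near":
  position 3–5: long no near
  position 25–27: long no near

2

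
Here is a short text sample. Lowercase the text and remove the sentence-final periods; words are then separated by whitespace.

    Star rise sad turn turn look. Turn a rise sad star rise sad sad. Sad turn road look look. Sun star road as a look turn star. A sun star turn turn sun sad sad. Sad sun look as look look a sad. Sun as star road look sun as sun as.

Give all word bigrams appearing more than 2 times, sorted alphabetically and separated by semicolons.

rise sad; sad sad; sun as

Bigram counts meeting the condition (more than 2 times):
  rise sad: 3
  sad sad: 4
  sun as: 3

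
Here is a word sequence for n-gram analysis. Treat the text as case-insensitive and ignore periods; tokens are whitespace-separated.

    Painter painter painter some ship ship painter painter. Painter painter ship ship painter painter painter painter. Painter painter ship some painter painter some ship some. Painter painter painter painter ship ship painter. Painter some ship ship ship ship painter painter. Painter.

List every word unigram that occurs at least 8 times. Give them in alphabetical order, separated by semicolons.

painter; ship

Unigram counts meeting the condition (at least 8 times):
  painter: 24
  ship: 12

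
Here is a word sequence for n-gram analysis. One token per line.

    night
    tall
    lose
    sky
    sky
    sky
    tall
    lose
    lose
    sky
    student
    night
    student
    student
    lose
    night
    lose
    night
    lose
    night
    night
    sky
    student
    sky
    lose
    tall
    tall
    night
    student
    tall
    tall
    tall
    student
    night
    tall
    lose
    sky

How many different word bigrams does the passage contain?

37 tokens → 36 bigram windows in total.
Repeated bigrams (each contributes count−1 duplicates):
  lose night: 3
  lose sky: 3
  tall lose: 3
  tall tall: 3
  night lose: 2
  night student: 2
  night tall: 2
  sky sky: 2
  … (2 more repeated)
14 duplicate windows → 36 − 14 = 22 distinct.

22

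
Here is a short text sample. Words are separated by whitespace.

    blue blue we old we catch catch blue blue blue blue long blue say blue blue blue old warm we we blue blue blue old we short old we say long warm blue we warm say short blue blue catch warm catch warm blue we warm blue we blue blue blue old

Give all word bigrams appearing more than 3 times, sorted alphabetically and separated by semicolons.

Bigram counts meeting the condition (more than 3 times):
  blue blue: 11
  blue we: 4

blue blue; blue we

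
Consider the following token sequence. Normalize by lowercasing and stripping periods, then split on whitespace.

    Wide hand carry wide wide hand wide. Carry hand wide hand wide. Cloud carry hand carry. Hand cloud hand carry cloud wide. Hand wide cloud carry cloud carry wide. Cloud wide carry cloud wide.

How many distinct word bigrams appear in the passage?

34 tokens → 33 bigram windows in total.
Repeated bigrams (each contributes count−1 duplicates):
  hand wide: 4
  wide hand: 4
  carry cloud: 3
  carry hand: 3
  cloud carry: 3
  cloud wide: 3
  hand carry: 3
  wide cloud: 3
  … (2 more repeated)
20 duplicate windows → 33 − 20 = 13 distinct.

13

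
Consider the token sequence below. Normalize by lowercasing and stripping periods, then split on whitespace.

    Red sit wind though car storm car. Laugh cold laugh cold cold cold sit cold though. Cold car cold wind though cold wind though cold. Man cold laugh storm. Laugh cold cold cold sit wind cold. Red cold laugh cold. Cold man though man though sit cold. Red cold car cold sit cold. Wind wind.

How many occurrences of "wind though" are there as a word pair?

Scanning the 54 overlapping bigram windows for "wind though":
  position 3–4: wind though
  position 20–21: wind though
  position 23–24: wind though

3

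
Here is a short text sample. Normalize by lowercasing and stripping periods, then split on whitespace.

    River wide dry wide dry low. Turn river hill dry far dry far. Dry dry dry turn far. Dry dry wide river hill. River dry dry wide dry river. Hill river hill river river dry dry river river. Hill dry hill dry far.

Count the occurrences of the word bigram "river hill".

5

Scanning the 42 overlapping bigram windows for "river hill":
  position 8–9: river hill
  position 22–23: river hill
  position 29–30: river hill
  position 31–32: river hill
  position 38–39: river hill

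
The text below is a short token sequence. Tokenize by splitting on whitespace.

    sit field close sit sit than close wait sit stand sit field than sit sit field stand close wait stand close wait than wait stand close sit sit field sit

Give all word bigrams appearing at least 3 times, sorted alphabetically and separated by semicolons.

close wait; sit field; sit sit; stand close

Bigram counts meeting the condition (at least 3 times):
  close wait: 3
  sit field: 4
  sit sit: 3
  stand close: 3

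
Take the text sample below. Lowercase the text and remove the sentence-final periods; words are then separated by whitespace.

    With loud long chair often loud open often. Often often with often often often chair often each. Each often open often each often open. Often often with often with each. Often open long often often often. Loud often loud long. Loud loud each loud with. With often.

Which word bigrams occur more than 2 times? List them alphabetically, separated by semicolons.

Bigram counts meeting the condition (more than 2 times):
  each often: 3
  often loud: 3
  often often: 7
  often open: 3
  often with: 3
  open often: 3
  with often: 3

each often; often loud; often often; often open; often with; open often; with often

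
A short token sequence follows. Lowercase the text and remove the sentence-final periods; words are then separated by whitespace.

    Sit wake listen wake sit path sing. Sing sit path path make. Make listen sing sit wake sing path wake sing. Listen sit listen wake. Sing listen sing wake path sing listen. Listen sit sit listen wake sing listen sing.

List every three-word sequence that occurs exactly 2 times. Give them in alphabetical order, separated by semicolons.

Trigram counts meeting the condition (exactly 2 times):
  listen wake sing: 2
  sing listen sing: 2
  sit listen wake: 2

listen wake sing; sing listen sing; sit listen wake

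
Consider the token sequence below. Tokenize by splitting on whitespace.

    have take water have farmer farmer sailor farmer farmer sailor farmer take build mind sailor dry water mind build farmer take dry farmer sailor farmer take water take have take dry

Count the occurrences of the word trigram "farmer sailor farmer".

Scanning the 29 overlapping trigram windows for "farmer sailor farmer":
  position 6–8: farmer sailor farmer
  position 9–11: farmer sailor farmer
  position 23–25: farmer sailor farmer

3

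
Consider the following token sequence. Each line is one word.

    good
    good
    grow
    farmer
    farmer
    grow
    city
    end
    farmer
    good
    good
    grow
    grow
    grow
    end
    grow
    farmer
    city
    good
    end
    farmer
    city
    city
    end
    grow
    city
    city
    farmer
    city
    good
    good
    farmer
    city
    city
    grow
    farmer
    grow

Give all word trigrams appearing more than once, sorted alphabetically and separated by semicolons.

Trigram counts meeting the condition (more than once):
  farmer city city: 2
  farmer city good: 2
  good good grow: 2

farmer city city; farmer city good; good good grow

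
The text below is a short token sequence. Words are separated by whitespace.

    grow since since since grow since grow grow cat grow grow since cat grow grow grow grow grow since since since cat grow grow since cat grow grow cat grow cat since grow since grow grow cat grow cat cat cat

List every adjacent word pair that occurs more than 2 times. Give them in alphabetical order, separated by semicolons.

cat grow; grow cat; grow grow; grow since; since cat; since grow; since since

Bigram counts meeting the condition (more than 2 times):
  cat grow: 6
  grow cat: 5
  grow grow: 9
  grow since: 6
  since cat: 3
  since grow: 4
  since since: 4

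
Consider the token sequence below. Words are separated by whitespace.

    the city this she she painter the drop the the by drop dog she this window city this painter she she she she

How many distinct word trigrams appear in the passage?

23 tokens → 21 trigram windows in total.
Repeated trigrams (each contributes count−1 duplicates):
  she she she: 2
1 duplicate windows → 21 − 1 = 20 distinct.

20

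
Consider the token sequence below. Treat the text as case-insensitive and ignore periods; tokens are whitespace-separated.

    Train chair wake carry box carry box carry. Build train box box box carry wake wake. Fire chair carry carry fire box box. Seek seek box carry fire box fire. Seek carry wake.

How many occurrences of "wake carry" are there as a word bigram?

Scanning the 32 overlapping bigram windows for "wake carry":
  position 3–4: wake carry

1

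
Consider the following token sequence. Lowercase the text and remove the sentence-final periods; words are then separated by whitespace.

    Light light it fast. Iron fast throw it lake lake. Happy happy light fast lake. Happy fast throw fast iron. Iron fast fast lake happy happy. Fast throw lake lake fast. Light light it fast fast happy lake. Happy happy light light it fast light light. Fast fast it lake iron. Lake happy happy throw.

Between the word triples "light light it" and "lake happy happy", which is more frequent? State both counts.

"lake happy happy" (4 vs 3)

"light light it": 3 occurrences
"lake happy happy": 4 occurrences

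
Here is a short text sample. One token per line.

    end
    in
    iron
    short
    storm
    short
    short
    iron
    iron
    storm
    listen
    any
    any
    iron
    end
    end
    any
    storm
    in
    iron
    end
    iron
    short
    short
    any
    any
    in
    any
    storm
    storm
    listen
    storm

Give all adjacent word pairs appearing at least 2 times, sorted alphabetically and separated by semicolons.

any any; any storm; in iron; iron end; iron short; short short; storm listen

Bigram counts meeting the condition (at least 2 times):
  any any: 2
  any storm: 2
  in iron: 2
  iron end: 2
  iron short: 2
  short short: 2
  storm listen: 2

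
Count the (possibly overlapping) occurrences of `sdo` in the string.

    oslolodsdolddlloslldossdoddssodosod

Sliding a length-3 window over the 35 characters (33 positions):
  position 8–10: sdo
  position 23–25: sdo

2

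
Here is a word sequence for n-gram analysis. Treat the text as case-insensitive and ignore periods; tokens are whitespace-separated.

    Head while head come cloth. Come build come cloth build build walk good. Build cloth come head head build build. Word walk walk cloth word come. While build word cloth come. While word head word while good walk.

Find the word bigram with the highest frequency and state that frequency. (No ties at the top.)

Bigram frequencies (highest first):
  cloth come: 3
  come cloth: 2
  build build: 2
  build word: 2
  come while: 2
  head while: 1
  … (25 more, each ≤ 1)

"cloth come", 3 times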